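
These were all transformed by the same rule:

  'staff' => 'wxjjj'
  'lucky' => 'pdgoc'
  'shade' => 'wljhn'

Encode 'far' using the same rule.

jjv

Vowels shift forward by 9 and consonants shift forward by 4.
For far: f(cons)+4=j, a(vowel)+9=j, r(cons)+4=v.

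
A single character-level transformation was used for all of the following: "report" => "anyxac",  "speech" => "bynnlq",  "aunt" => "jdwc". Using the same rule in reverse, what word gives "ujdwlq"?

This is a Caesar cipher with shift 9.
Undoing it on ujdwlq: u−9=l, j−9=a, d−9=u, w−9=n, l−9=c, q−9=h.

launch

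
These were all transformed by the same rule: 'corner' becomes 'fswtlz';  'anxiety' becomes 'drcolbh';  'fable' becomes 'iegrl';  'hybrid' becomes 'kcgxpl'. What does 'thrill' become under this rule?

wlwost

In corner: c→f is +3, o→s is +4, r→w is +5, n→t is +6 — the shift increases by 1 each position. The shift increases by 1 at each position, starting from +3: 3, 4, 5, ….
For thrill: t+3=w, h+4=l, r+5=w, i+6=o, l+7=s, l+8=t.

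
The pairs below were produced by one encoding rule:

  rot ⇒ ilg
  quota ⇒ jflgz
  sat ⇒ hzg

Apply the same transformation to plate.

Each pair mirrors across the alphabet (r↔i, o↔l, t↔g): positions sum to 25. Each letter is replaced by its mirror in the alphabet: a↔z, b↔y, c↔x, and so on (the Atbash cipher).
For plate: p↔k, l↔o, a↔z, t↔g, e↔v.

kozgv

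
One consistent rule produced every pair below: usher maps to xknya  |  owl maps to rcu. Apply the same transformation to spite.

The output letters match the input read backwards, each shifted +6: usher reversed is rehsu. Read the word backwards and shift each letter +6.
For spite: reverse → etips; then shift: e+6=k, t+6=z, i+6=o, p+6=v, s+6=y.

kzovy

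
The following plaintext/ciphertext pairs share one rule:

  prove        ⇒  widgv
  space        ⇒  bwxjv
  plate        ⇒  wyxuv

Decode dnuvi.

p(15)→w(22) and r(17)→i(8) fit y≡19x+23 (mod 26); the inverse of 19 mod 26 is 11. This is an affine cipher: with a=0,…,z=25, each position x becomes (19x+23) mod 26.
Undoing it on dnuvi: d(3)→11·(3−23)≡14=o; n(13)→11·(13−23)≡20=u; u(20)→11·(20−23)≡19=t; v(21)→11·(21−23)≡4=e; i(8)→11·(8−23)≡17=r (all mod 26).

outer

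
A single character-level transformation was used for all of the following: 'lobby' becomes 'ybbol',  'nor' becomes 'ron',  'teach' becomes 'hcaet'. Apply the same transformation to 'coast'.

tsaoc

The output letters match the input read backwards: lobby reversed is ybbol. It's just the letters in reverse order.
For coast: reverse → tsaoc.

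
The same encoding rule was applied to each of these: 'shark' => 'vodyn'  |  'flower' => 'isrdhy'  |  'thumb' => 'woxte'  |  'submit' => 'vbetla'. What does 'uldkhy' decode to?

Shifts by position in shark: pos 0: s→v (+3), pos 1: h→o (+7), pos 2: a→d (+3), pos 3: r→y (+7) — repeating every 2. The shifts repeat in a cycle of length 2: positions 0,1,… shift by +3, +7, then the pattern repeats.
Undoing it on uldkhy: u−3=r, l−7=e, d−3=a, k−7=d, h−3=e, y−7=r.

reader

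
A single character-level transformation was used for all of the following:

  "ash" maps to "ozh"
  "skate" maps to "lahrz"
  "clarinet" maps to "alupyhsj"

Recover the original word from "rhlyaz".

The output letters match the input read backwards, each shifted +7: ash reversed is hsa. The word is reversed, then every letter is shifted forward by 7.
Decoding rhlyaz: shift back: r−7=k, h−7=a, l−7=e, y−7=r, a−7=t, z−7=s → kaerts; then reverse → streak.

streak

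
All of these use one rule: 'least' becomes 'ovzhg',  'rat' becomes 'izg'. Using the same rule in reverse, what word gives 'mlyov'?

noble

Each pair mirrors across the alphabet (l↔o, e↔v, a↔z): positions sum to 25. This is the alphabet-reversal cipher (Atbash): a becomes z, b becomes y, etc.
Decoding mlyov: m↔n, l↔o, y↔b, o↔l, v↔e.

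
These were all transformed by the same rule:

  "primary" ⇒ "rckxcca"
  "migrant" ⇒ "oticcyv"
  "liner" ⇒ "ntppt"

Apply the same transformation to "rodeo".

tzfpq

Shifts by position in primary: pos 0: p→r (+2), pos 1: r→c (+11), pos 2: i→k (+2), pos 3: m→x (+11) — repeating every 2. A repeating key of period 2 is used — shifts +2, +11 over and over.
Applying it to rodeo: r+2=t, o+11=z, d+2=f, e+11=p, o+2=q.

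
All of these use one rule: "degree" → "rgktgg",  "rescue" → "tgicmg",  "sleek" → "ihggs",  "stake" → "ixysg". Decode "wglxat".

d(3)→r(17) and e(4)→g(6) fit y≡15x+24 (mod 26); the inverse of 15 mod 26 is 7. This is an affine cipher: with a=0,…,z=25, each position x becomes (15x+24) mod 26.
Undoing it on wglxat: w(22)→7·(22−24)≡12=m; g(6)→7·(6−24)≡4=e; l(11)→7·(11−24)≡13=n; x(23)→7·(23−24)≡19=t; a(0)→7·(0−24)≡14=o; t(19)→7·(19−24)≡17=r (all mod 26).

mentor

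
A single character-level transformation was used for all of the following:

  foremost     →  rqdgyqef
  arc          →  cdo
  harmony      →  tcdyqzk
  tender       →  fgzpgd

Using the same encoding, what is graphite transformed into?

The shift depends on letter class: consonant f→r is +12, but vowel o→q is +2. The rule splits by letter class: vowels +2, consonants +12.
Applying it to graphite: g(cons)+12=s, r(cons)+12=d, a(vowel)+2=c, p(cons)+12=b, h(cons)+12=t, i(vowel)+2=k, t(cons)+12=f, e(vowel)+2=g.

sdcbtkfg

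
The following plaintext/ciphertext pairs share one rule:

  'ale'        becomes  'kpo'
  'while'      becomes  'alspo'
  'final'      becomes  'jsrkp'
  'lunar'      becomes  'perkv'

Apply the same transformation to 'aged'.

kkoh

The shift depends on letter class: consonant l→p is +4, but vowel a→k is +10. Two shifts are in play — +10 for a/e/i/o/u, +4 for every other letter.
For aged: a(vowel)+10=k, g(cons)+4=k, e(vowel)+10=o, d(cons)+4=h.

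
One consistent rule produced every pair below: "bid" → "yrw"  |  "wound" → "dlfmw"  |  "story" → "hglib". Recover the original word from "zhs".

ash

Each pair mirrors across the alphabet (b↔y, i↔r, d↔w): positions sum to 25. Letters are reflected about the middle of the alphabet (position → 25−position): Atbash.
Undoing it on zhs: z↔a, h↔s, s↔h.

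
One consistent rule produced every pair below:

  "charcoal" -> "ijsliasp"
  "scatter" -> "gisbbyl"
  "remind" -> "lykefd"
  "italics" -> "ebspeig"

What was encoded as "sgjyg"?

c(2)→i(8) and h(7)→j(9) fit y≡21x+18 (mod 26); the inverse of 21 mod 26 is 5. This is an affine cipher: with a=0,…,z=25, each position x becomes (21x+18) mod 26.
Undoing it on sgjyg: s(18)→5·(18−18)≡0=a; g(6)→5·(6−18)≡18=s; j(9)→5·(9−18)≡7=h; y(24)→5·(24−18)≡4=e; g(6)→5·(6−18)≡18=s (all mod 26).

ashes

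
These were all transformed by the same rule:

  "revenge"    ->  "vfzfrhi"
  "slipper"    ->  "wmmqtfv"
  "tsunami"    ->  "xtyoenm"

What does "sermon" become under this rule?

Shifts by position in revenge: pos 0: r→v (+4), pos 1: e→f (+1), pos 2: v→z (+4), pos 3: e→f (+1) — repeating every 2. The shifts repeat in a cycle of length 2: positions 0,1,… shift by +4, +1, then the pattern repeats.
On sermon: s+4=w, e+1=f, r+4=v, m+1=n, o+4=s, n+1=o.

wfvnso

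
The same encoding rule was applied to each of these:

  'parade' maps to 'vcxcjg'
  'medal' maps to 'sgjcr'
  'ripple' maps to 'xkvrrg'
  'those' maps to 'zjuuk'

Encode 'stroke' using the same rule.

It's a Vigenère-style cipher with numeric key [6,2]: position i shifts by key[i mod 2].
Applying it to stroke: s+6=y, t+2=v, r+6=x, o+2=q, k+6=q, e+2=g.

yvxqqg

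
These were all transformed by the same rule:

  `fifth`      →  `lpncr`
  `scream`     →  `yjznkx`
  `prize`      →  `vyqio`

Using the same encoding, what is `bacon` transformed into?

hhkxx

In fifth: f→l is +6, i→p is +7, f→n is +8, t→c is +9 — the shift increases by 1 each position. Letter i (0-indexed) is shifted by i+6, so successive shifts are 6, 7, 8, ….
Applying it to bacon: b+6=h, a+7=h, c+8=k, o+9=x, n+10=x.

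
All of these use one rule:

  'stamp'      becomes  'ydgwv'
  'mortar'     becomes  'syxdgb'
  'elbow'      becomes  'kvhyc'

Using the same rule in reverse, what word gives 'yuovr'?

Shifts by position in stamp: pos 0: s→y (+6), pos 1: t→d (+10), pos 2: a→g (+6), pos 3: m→w (+10) — repeating every 2. The shifts repeat in a cycle of length 2: positions 0,1,… shift by +6, +10, then the pattern repeats.
Undoing it on yuovr: y−6=s, u−10=k, o−6=i, v−10=l, r−6=l.

skill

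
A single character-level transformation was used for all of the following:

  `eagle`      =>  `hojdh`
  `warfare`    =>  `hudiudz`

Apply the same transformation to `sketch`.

The output letters match the input read backwards, each shifted +3: eagle reversed is elgae. Read the word backwards and shift each letter +3.
For sketch: reverse → hcteks; then shift: h+3=k, c+3=f, t+3=w, e+3=h, k+3=n, s+3=v.

kfwhnv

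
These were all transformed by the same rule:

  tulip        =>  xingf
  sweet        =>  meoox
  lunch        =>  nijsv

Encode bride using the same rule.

hbgdo

t(19)→x(23) and u(20)→i(8) fit y≡11x+22 (mod 26); the inverse of 11 mod 26 is 19. This is an affine cipher: with a=0,…,z=25, each position x becomes (11x+22) mod 26.
For bride: b(1)→11·1+22≡7=h; r(17)→11·17+22≡1=b; i(8)→11·8+22≡6=g; d(3)→11·3+22≡3=d; e(4)→11·4+22≡14=o (all mod 26).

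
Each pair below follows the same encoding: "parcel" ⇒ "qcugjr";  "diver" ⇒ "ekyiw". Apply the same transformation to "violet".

wkrpjz

In parcel: p→q is +1, a→c is +2, r→u is +3, c→g is +4 — the shift increases by 1 each position. Each letter shifts forward by (position + 1), i.e. 1, 2, 3, … — the shift grows by one for each successive letter.
On violet: v+1=w, i+2=k, o+3=r, l+4=p, e+5=j, t+6=z.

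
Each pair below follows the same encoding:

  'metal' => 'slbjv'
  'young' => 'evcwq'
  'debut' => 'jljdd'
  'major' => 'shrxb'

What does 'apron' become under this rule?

gwzxx

Each letter shifts forward by (position + 6), i.e. 6, 7, 8, … — the shift grows by one for each successive letter.
Applying it to apron: a+6=g, p+7=w, r+8=z, o+9=x, n+10=x.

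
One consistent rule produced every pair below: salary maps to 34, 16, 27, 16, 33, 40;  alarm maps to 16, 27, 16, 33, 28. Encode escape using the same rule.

s is letter #19 and maps to 34: an offset of 15. Each letter is replaced by its alphabet position (a=1..z=26) + 15.
Applying it to escape: e=5→20, s=19→34, c=3→18, a=1→16, p=16→31, e=5→20.

20, 34, 18, 16, 31, 20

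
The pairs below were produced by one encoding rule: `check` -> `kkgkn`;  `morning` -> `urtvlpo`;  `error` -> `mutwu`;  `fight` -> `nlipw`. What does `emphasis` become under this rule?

Shifts by position in check: pos 0: c→k (+8), pos 1: h→k (+3), pos 2: e→g (+2), pos 3: c→k (+8), pos 4: k→n (+3) — repeating every 3. A repeating key of period 3 is used — shifts +8, +3, +2 over and over.
For emphasis: e+8=m, m+3=p, p+2=r, h+8=p, a+3=d, s+2=u, i+8=q, s+3=v.

mprpduqv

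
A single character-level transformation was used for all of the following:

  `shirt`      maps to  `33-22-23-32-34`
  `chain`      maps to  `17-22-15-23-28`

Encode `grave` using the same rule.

21-32-15-36-19

The number is (letter's place in the alphabet, a=1) + 14.
Applying it to grave: g=7→21, r=18→32, a=1→15, v=22→36, e=5→19.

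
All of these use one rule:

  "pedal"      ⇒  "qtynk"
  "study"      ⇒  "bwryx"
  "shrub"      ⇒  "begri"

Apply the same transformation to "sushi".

brbez

p(15)→q(16) and e(4)→t(19) fit y≡21x+13 (mod 26); the inverse of 21 mod 26 is 5. This is an affine cipher: with a=0,…,z=25, each position x becomes (21x+13) mod 26.
Applying it to sushi: s(18)→21·18+13≡1=b; u(20)→21·20+13≡17=r; s(18)→21·18+13≡1=b; h(7)→21·7+13≡4=e; i(8)→21·8+13≡25=z (all mod 26).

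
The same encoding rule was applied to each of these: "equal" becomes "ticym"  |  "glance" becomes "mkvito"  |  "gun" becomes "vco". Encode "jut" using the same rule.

bcr

The output letters match the input read backwards, each shifted +8: equal reversed is lauqe. Two steps: reverse the string, then apply a Caesar shift of +8.
Applying it to jut: reverse → tuj; then shift: t+8=b, u+8=c, j+8=r.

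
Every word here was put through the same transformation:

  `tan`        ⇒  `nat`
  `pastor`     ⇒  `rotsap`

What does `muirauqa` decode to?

It's just the letters in reverse order.
Reversing it on muirauqa: then reverse → aquarium.

aquarium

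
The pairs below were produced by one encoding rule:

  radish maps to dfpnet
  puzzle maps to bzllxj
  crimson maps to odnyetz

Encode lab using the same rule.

xfn

The shift depends on letter class: consonant r→d is +12, but vowel a→f is +5. The rule splits by letter class: vowels +5, consonants +12.
Applying it to lab: l(cons)+12=x, a(vowel)+5=f, b(cons)+12=n.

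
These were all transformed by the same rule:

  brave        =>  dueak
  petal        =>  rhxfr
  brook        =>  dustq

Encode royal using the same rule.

In brave: b→d is +2, r→u is +3, a→e is +4, v→a is +5 — the shift increases by 1 each position. Letter i (0-indexed) is shifted by i+2, so successive shifts are 2, 3, 4, ….
For royal: r+2=t, o+3=r, y+4=c, a+5=f, l+6=r.

trcfr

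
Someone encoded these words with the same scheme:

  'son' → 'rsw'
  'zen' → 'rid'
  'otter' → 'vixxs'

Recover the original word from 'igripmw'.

Two steps: reverse the string, then apply a Caesar shift of +4.
Undoing it on igripmw: shift back: i−4=e, g−4=c, r−4=n, i−4=e, p−4=l, m−4=i, w−4=s → ecnelis; then reverse → silence.

silence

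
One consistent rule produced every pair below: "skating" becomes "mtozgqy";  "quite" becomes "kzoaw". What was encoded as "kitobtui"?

The output letters match the input read backwards, each shifted +6: skating reversed is gnitaks. Read the word backwards and shift each letter +6.
Decoding kitobtui: shift back: k−6=e, i−6=c, t−6=n, o−6=i, b−6=v, t−6=n, u−6=o, i−6=c → ecnivnoc; then reverse → convince.

convince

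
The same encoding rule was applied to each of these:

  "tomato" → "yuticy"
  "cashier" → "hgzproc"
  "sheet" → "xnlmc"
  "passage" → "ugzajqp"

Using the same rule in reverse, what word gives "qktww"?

lemon

In tomato: t→y is +5, o→u is +6, m→t is +7, a→i is +8 — the shift increases by 1 each position. Letter i (0-indexed) is shifted by i+5, so successive shifts are 5, 6, 7, ….
Decoding qktww: q−5=l, k−6=e, t−7=m, w−8=o, w−9=n.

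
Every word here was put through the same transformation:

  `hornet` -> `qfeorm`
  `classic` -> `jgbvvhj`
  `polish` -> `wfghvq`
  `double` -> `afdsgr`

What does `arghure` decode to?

This is an affine cipher: with a=0,…,z=25, each position x becomes (17x+1) mod 26.
Undoing it on arghure: a(0)→23·(0−1)≡3=d; r(17)→23·(17−1)≡4=e; g(6)→23·(6−1)≡11=l; h(7)→23·(7−1)≡8=i; u(20)→23·(20−1)≡21=v; r(17)→23·(17−1)≡4=e; e(4)→23·(4−1)≡17=r (all mod 26).

deliver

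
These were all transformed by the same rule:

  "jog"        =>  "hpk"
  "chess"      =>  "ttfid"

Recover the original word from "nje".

The output letters match the input read backwards, each shifted +1: jog reversed is goj. Two steps: reverse the string, then apply a Caesar shift of +1.
Undoing it on nje: shift back: n−1=m, j−1=i, e−1=d → mid; then reverse → dim.

dim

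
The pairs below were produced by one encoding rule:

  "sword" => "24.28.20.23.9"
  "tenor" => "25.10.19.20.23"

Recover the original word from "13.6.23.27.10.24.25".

Each letter is replaced by its alphabet position (a=1..z=26) + 5.
Reversing it on 13.6.23.27.10.24.25: 13→(13−5)÷1=8=h, 6→(6−5)÷1=1=a, 23→(23−5)÷1=18=r, 27→(27−5)÷1=22=v, 10→(10−5)÷1=5=e, 24→(24−5)÷1=19=s, 25→(25−5)÷1=20=t.

harvest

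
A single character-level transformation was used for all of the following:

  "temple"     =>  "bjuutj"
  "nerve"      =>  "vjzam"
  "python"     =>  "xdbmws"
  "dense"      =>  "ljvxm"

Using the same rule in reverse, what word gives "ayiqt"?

A repeating key of period 2 is used — shifts +8, +5 over and over.
Reversing it on ayiqt: a−8=s, y−5=t, i−8=a, q−5=l, t−8=l.

stall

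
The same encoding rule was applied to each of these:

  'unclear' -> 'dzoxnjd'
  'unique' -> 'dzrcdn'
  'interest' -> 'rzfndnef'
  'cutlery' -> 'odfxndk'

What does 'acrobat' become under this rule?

The shift depends on letter class: consonant n→z is +12, but vowel u→d is +9. Two shifts are in play — +9 for a/e/i/o/u, +12 for every other letter.
For acrobat: a(vowel)+9=j, c(cons)+12=o, r(cons)+12=d, o(vowel)+9=x, b(cons)+12=n, a(vowel)+9=j, t(cons)+12=f.

jodxnjf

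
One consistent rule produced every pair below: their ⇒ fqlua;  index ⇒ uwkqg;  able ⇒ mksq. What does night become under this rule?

zrntc

Shifts by position in their: pos 0: t→f (+12), pos 1: h→q (+9), pos 2: e→l (+7), pos 3: i→u (+12), pos 4: r→a (+9) — repeating every 3. It's a Vigenère-style cipher with numeric key [12,9,7]: position i shifts by key[i mod 3].
Applying it to night: n+12=z, i+9=r, g+7=n, h+12=t, t+9=c.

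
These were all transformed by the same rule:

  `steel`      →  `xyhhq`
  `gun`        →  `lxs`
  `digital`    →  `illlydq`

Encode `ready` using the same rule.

The shift depends on letter class: consonant s→x is +5, but vowel e→h is +3. Vowels shift forward by 3 and consonants shift forward by 5.
On ready: r(cons)+5=w, e(vowel)+3=h, a(vowel)+3=d, d(cons)+5=i, y(cons)+5=d.

whdid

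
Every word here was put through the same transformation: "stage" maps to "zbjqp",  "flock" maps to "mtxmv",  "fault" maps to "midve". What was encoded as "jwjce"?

In stage: s→z is +7, t→b is +8, a→j is +9, g→q is +10 — the shift increases by 1 each position. The shift increases by 1 at each position, starting from +7: 7, 8, 9, ….
Undoing it on jwjce: j−7=c, w−8=o, j−9=a, c−10=s, e−11=t.

coast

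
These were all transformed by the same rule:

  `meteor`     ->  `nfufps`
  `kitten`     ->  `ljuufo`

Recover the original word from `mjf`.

Compare letters: m→n is +1, e→f is +1, t→u is +1 — a constant shift. Each letter is shifted forward by 1 in the alphabet (a Caesar shift of +1).
Decoding mjf: m−1=l, j−1=i, f−1=e.

lie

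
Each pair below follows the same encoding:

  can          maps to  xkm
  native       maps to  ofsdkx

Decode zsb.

The output letters match the input read backwards, each shifted +10: can reversed is nac. The word is reversed, then every letter is shifted forward by 10.
Reversing it on zsb: shift back: z−10=p, s−10=i, b−10=r → pir; then reverse → rip.

rip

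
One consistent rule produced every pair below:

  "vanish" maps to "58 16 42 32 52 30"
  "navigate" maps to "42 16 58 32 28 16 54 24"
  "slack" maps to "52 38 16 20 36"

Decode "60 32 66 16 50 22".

The formula is n = 2×(alphabet index, a=1) + 14.
Reversing it on 60 32 66 16 50 22: 60→(60−14)÷2=23=w, 32→(32−14)÷2=9=i, 66→(66−14)÷2=26=z, 16→(16−14)÷2=1=a, 50→(50−14)÷2=18=r, 22→(22−14)÷2=4=d.

wizard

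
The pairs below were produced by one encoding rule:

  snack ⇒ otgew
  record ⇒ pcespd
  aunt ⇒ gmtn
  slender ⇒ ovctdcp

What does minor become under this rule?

uytsp

This is an affine cipher: with a=0,…,z=25, each position x becomes (25x+6) mod 26.
Applying it to minor: m(12)→25·12+6≡20=u; i(8)→25·8+6≡24=y; n(13)→25·13+6≡19=t; o(14)→25·14+6≡18=s; r(17)→25·17+6≡15=p (all mod 26).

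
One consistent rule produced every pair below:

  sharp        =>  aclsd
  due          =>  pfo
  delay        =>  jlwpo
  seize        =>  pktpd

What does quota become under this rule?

The output letters match the input read backwards, each shifted +11: sharp reversed is prahs. Read the word backwards and shift each letter +11.
Applying it to quota: reverse → atouq; then shift: a+11=l, t+11=e, o+11=z, u+11=f, q+11=b.

lezfb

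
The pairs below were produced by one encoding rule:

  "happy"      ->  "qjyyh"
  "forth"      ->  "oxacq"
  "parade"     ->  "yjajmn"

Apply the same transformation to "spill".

Every letter moves 9 places later in the alphabet, wrapping around z→a.
For spill: s+9=b, p+9=y, i+9=r, l+9=u, l+9=u.

byruu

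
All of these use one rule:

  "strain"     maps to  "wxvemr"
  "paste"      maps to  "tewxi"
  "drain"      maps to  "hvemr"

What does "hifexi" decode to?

Compare letters: s→w is +4, t→x is +4, r→v is +4 — a constant shift. It's a constant shift of +4 (ROT4).
Reversing it on hifexi: h−4=d, i−4=e, f−4=b, e−4=a, x−4=t, i−4=e.

debate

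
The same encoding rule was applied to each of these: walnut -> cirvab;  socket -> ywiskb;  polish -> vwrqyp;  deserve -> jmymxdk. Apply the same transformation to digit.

Shifts by position in walnut: pos 0: w→c (+6), pos 1: a→i (+8), pos 2: l→r (+6), pos 3: n→v (+8) — repeating every 2. A repeating key of period 2 is used — shifts +6, +8 over and over.
On digit: d+6=j, i+8=q, g+6=m, i+8=q, t+6=z.

jqmqz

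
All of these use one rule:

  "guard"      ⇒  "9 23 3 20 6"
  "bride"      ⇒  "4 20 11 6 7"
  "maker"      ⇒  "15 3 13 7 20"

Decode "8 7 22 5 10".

fetch

The number is (letter's place in the alphabet, a=1) + 2.
Decoding 8 7 22 5 10: 8→(8−2)÷1=6=f, 7→(7−2)÷1=5=e, 22→(22−2)÷1=20=t, 5→(5−2)÷1=3=c, 10→(10−2)÷1=8=h.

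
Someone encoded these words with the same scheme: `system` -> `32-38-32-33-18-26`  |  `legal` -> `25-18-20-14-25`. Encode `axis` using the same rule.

s is letter #19 and maps to 32: an offset of 13. The number is (letter's place in the alphabet, a=1) + 13.
Applying it to axis: a=1→14, x=24→37, i=9→22, s=19→32.

14-37-22-32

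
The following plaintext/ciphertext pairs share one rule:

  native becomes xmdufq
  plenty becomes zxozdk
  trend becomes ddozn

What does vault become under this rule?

fmexd

Shifts by position in native: pos 0: n→x (+10), pos 1: a→m (+12), pos 2: t→d (+10), pos 3: i→u (+12) — repeating every 2. It's a Vigenère-style cipher with numeric key [10,12]: position i shifts by key[i mod 2].
Applying it to vault: v+10=f, a+12=m, u+10=e, l+12=x, t+10=d.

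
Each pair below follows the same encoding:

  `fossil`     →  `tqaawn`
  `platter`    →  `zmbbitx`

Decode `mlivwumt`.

The output letters match the input read backwards, each shifted +8: fossil reversed is lissof. Read the word backwards and shift each letter +8.
Reversing it on mlivwumt: shift back: m−8=e, l−8=d, i−8=a, v−8=n, w−8=o, u−8=m, m−8=e, t−8=l → edanomel; then reverse → lemonade.

lemonade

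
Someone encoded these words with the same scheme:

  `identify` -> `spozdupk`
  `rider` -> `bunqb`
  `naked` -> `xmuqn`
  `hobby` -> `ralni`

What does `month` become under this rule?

Shifts by position in identify: pos 0: i→s (+10), pos 1: d→p (+12), pos 2: e→o (+10), pos 3: n→z (+12) — repeating every 2. The shifts repeat in a cycle of length 2: positions 0,1,… shift by +10, +12, then the pattern repeats.
Applying it to month: m+10=w, o+12=a, n+10=x, t+12=f, h+10=r.

waxfr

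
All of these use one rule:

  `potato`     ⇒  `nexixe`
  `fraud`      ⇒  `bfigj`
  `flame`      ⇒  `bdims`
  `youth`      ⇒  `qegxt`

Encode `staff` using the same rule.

oxibb

This is an affine cipher: with a=0,…,z=25, each position x becomes (9x+8) mod 26.
On staff: s(18)→9·18+8≡14=o; t(19)→9·19+8≡23=x; a(0)→9·0+8≡8=i; f(5)→9·5+8≡1=b; f(5)→9·5+8≡1=b (all mod 26).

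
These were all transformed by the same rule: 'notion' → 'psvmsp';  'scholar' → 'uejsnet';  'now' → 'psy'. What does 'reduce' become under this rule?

tifyei

The shift depends on letter class: consonant n→p is +2, but vowel o→s is +4. The rule splits by letter class: vowels +4, consonants +2.
For reduce: r(cons)+2=t, e(vowel)+4=i, d(cons)+2=f, u(vowel)+4=y, c(cons)+2=e, e(vowel)+4=i.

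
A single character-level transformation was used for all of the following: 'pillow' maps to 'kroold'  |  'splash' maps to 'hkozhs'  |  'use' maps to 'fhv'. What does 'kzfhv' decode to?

pause

Each pair mirrors across the alphabet (p↔k, i↔r, l↔o): positions sum to 25. Each letter is replaced by its mirror in the alphabet: a↔z, b↔y, c↔x, and so on (the Atbash cipher).
Reversing it on kzfhv: k↔p, z↔a, f↔u, h↔s, v↔e.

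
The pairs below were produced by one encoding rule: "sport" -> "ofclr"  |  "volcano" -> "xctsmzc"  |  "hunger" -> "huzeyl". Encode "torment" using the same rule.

rclwyzr

s(18)→o(14) and p(15)→f(5) fit y≡3x+12 (mod 26); the inverse of 3 mod 26 is 9. Treating letters as 0–25, the rule is x ↦ 3x + 12 (mod 26).
Applying it to torment: t(19)→3·19+12≡17=r; o(14)→3·14+12≡2=c; r(17)→3·17+12≡11=l; m(12)→3·12+12≡22=w; e(4)→3·4+12≡24=y; n(13)→3·13+12≡25=z; t(19)→3·19+12≡17=r (all mod 26).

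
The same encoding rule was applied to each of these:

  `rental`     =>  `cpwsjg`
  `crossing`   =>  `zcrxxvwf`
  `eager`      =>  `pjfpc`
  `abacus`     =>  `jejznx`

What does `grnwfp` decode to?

lounge

This is an affine cipher: with a=0,…,z=25, each position x becomes (21x+9) mod 26.
Decoding grnwfp: g(6)→5·(6−9)≡11=l; r(17)→5·(17−9)≡14=o; n(13)→5·(13−9)≡20=u; w(22)→5·(22−9)≡13=n; f(5)→5·(5−9)≡6=g; p(15)→5·(15−9)≡4=e (all mod 26).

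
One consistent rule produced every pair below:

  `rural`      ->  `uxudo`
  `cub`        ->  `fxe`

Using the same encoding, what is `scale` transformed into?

Compare letters: r→u is +3, u→x is +3, r→u is +3 — a constant shift. This is a Caesar cipher with shift 3.
On scale: s+3=v, c+3=f, a+3=d, l+3=o, e+3=h.

vfdoh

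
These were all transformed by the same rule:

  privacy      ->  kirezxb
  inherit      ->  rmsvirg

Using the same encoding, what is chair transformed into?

Each pair mirrors across the alphabet (p↔k, r↔i, i↔r): positions sum to 25. Each letter is replaced by its mirror in the alphabet: a↔z, b↔y, c↔x, and so on (the Atbash cipher).
Applying it to chair: c↔x, h↔s, a↔z, i↔r, r↔i.

xszri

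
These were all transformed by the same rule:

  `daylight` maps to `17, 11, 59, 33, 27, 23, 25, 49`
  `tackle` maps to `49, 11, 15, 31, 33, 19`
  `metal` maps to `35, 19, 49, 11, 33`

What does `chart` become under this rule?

d(#4)→17 and a(#1)→11: differences scale by 2, so n = 2·pos + 9. The formula is n = 2×(alphabet index, a=1) + 9.
On chart: c=3→15, h=8→25, a=1→11, r=18→45, t=20→49.

15, 25, 11, 45, 49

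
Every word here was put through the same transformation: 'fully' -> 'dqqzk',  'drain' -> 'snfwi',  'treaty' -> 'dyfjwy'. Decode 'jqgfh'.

cable

The output letters match the input read backwards, each shifted +5: fully reversed is ylluf. The word is reversed, then every letter is shifted forward by 5.
Undoing it on jqgfh: shift back: j−5=e, q−5=l, g−5=b, f−5=a, h−5=c → elbac; then reverse → cable.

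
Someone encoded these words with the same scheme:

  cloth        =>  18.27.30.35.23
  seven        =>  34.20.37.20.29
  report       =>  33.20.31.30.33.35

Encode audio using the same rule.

16.36.19.24.30

c is letter #3 and maps to 18: an offset of 15. Each letter is replaced by its alphabet position (a=1..z=26) + 15.
Applying it to audio: a=1→16, u=21→36, d=4→19, i=9→24, o=15→30.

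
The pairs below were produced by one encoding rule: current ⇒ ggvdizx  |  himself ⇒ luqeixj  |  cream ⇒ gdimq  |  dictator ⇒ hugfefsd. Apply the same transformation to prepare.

Shifts by position in current: pos 0: c→g (+4), pos 1: u→g (+12), pos 2: r→v (+4), pos 3: r→d (+12) — repeating every 2. It's a Vigenère-style cipher with numeric key [4,12]: position i shifts by key[i mod 2].
On prepare: p+4=t, r+12=d, e+4=i, p+12=b, a+4=e, r+12=d, e+4=i.

tdibedi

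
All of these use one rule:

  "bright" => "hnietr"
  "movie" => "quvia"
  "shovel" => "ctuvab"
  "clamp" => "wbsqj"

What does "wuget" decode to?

cough

Each letter's alphabet position (a=0..z=25) is mapped through 15·x+18 mod 26 — an affine cipher.
Undoing it on wuget: w(22)→7·(22−18)≡2=c; u(20)→7·(20−18)≡14=o; g(6)→7·(6−18)≡20=u; e(4)→7·(4−18)≡6=g; t(19)→7·(19−18)≡7=h (all mod 26).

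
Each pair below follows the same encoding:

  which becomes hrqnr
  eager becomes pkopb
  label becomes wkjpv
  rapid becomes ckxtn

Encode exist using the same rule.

Shifts by position in which: pos 0: w→h (+11), pos 1: h→r (+10), pos 2: i→q (+8), pos 3: c→n (+11), pos 4: h→r (+10) — repeating every 3. It's a Vigenère-style cipher with numeric key [11,10,8]: position i shifts by key[i mod 3].
On exist: e+11=p, x+10=h, i+8=q, s+11=d, t+10=d.

phqdd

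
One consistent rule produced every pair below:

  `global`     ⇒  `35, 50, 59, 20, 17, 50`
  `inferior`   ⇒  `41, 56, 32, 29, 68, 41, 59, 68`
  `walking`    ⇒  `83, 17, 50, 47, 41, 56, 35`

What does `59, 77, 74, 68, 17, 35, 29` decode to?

Each letter becomes 3×(its alphabet position, a=1..z=26) + 14.
Decoding 59, 77, 74, 68, 17, 35, 29: 59→(59−14)÷3=15=o, 77→(77−14)÷3=21=u, 74→(74−14)÷3=20=t, 68→(68−14)÷3=18=r, 17→(17−14)÷3=1=a, 35→(35−14)÷3=7=g, 29→(29−14)÷3=5=e.

outrage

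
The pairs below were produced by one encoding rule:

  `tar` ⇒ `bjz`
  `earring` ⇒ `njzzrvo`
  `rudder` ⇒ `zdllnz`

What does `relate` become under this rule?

zntjbn

The shift depends on letter class: consonant t→b is +8, but vowel a→j is +9. Two shifts are in play — +9 for a/e/i/o/u, +8 for every other letter.
On relate: r(cons)+8=z, e(vowel)+9=n, l(cons)+8=t, a(vowel)+9=j, t(cons)+8=b, e(vowel)+9=n.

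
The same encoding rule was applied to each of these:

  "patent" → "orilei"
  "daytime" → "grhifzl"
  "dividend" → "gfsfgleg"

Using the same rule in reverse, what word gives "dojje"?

Treating letters as 0–25, the rule is x ↦ 5x + 17 (mod 26).
Decoding dojje: d(3)→21·(3−17)≡18=s; o(14)→21·(14−17)≡15=p; j(9)→21·(9−17)≡14=o; j(9)→21·(9−17)≡14=o; e(4)→21·(4−17)≡13=n (all mod 26).

spoon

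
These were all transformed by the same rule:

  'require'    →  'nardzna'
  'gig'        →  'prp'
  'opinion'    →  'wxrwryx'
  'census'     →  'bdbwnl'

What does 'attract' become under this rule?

cljaccj

Two steps: reverse the string, then apply a Caesar shift of +9.
For attract: reverse → tcartta; then shift: t+9=c, c+9=l, a+9=j, r+9=a, t+9=c, t+9=c, a+9=j.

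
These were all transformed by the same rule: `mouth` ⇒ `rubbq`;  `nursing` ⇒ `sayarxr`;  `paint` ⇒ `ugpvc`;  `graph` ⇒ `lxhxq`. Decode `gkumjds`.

Letter i (0-indexed) is shifted by i+5, so successive shifts are 5, 6, 7, ….
Reversing it on gkumjds: g−5=b, k−6=e, u−7=n, m−8=e, j−9=a, d−10=t, s−11=h.

beneath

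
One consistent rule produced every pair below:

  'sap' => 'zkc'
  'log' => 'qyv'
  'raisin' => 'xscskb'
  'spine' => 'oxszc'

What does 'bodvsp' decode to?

filter

The output letters match the input read backwards, each shifted +10: sap reversed is pas. Read the word backwards and shift each letter +10.
Reversing it on bodvsp: shift back: b−10=r, o−10=e, d−10=t, v−10=l, s−10=i, p−10=f → retlif; then reverse → filter.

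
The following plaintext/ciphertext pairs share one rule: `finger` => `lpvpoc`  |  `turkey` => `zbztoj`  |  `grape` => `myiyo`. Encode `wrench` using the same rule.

In finger: f→l is +6, i→p is +7, n→v is +8, g→p is +9 — the shift increases by 1 each position. Letter i (0-indexed) is shifted by i+6, so successive shifts are 6, 7, 8, ….
On wrench: w+6=c, r+7=y, e+8=m, n+9=w, c+10=m, h+11=s.

cymwms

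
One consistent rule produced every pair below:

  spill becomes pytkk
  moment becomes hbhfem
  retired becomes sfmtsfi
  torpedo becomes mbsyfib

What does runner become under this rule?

sjeefs

Each letter's alphabet position (a=0..z=25) is mapped through 23·x+17 mod 26 — an affine cipher.
Applying it to runner: r(17)→23·17+17≡18=s; u(20)→23·20+17≡9=j; n(13)→23·13+17≡4=e; n(13)→23·13+17≡4=e; e(4)→23·4+17≡5=f; r(17)→23·17+17≡18=s (all mod 26).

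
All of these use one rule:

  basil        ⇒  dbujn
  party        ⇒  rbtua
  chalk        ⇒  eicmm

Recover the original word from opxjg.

movie

Shifts by position in basil: pos 0: b→d (+2), pos 1: a→b (+1), pos 2: s→u (+2), pos 3: i→j (+1) — repeating every 2. A repeating key of period 2 is used — shifts +2, +1 over and over.
Undoing it on opxjg: o−2=m, p−1=o, x−2=v, j−1=i, g−2=e.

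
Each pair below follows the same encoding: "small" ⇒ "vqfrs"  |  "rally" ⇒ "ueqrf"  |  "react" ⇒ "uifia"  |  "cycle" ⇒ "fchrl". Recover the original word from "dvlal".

argue

In small: s→v is +3, m→q is +4, a→f is +5, l→r is +6 — the shift increases by 1 each position. Letter i (0-indexed) is shifted by i+3, so successive shifts are 3, 4, 5, ….
Undoing it on dvlal: d−3=a, v−4=r, l−5=g, a−6=u, l−7=e.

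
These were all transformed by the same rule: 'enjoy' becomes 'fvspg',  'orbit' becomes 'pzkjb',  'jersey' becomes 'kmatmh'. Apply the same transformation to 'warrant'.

xiasiwu

Shifts by position in enjoy: pos 0: e→f (+1), pos 1: n→v (+8), pos 2: j→s (+9), pos 3: o→p (+1), pos 4: y→g (+8) — repeating every 3. The shifts repeat in a cycle of length 3: positions 0,1,… shift by +1, +8, +9, then the pattern repeats.
For warrant: w+1=x, a+8=i, r+9=a, r+1=s, a+8=i, n+9=w, t+1=u.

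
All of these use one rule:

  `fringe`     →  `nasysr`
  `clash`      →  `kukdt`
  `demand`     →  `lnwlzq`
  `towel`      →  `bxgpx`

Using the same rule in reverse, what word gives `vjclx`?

nasal

In fringe: f→n is +8, r→a is +9, i→s is +10, n→y is +11 — the shift increases by 1 each position. The shift increases by 1 at each position, starting from +8: 8, 9, 10, ….
Undoing it on vjclx: v−8=n, j−9=a, c−10=s, l−11=a, x−12=l.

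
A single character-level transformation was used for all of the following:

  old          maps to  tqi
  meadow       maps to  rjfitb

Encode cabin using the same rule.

Compare letters: o→t is +5, l→q is +5, d→i is +5 — a constant shift. Each letter is shifted forward by 5 in the alphabet (a Caesar shift of +5).
Applying it to cabin: c+5=h, a+5=f, b+5=g, i+5=n, n+5=s.

hfgns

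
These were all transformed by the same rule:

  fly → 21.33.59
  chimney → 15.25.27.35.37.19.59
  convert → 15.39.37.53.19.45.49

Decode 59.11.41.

yap

f(#6)→21 and l(#12)→33: differences scale by 2, so n = 2·pos + 9. The formula is n = 2×(alphabet index, a=1) + 9.
Undoing it on 59.11.41: 59→(59−9)÷2=25=y, 11→(11−9)÷2=1=a, 41→(41−9)÷2=16=p.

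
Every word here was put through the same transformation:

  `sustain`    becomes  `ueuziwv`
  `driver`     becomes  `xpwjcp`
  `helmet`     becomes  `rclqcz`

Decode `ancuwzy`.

obesity

This is an affine cipher: with a=0,…,z=25, each position x becomes (5x+8) mod 26.
Decoding ancuwzy: a(0)→21·(0−8)≡14=o; n(13)→21·(13−8)≡1=b; c(2)→21·(2−8)≡4=e; u(20)→21·(20−8)≡18=s; w(22)→21·(22−8)≡8=i; z(25)→21·(25−8)≡19=t; y(24)→21·(24−8)≡24=y (all mod 26).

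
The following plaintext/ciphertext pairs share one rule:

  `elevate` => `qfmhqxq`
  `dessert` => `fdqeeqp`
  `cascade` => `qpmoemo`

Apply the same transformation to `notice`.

Read the word backwards and shift each letter +12.
On notice: reverse → eciton; then shift: e+12=q, c+12=o, i+12=u, t+12=f, o+12=a, n+12=z.

qoufaz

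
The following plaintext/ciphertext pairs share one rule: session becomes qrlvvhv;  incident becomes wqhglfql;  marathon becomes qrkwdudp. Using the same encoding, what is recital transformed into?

odwlfhu

Read the word backwards and shift each letter +3.
On recital: reverse → laticer; then shift: l+3=o, a+3=d, t+3=w, i+3=l, c+3=f, e+3=h, r+3=u.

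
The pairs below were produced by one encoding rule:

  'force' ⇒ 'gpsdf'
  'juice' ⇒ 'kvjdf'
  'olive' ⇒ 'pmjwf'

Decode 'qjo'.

pin

It's a constant shift of +1 (ROT1).
Reversing it on qjo: q−1=p, j−1=i, o−1=n.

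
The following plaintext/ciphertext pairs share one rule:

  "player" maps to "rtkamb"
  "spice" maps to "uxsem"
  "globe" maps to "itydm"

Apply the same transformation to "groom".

izyqu

Shifts by position in player: pos 0: p→r (+2), pos 1: l→t (+8), pos 2: a→k (+10), pos 3: y→a (+2), pos 4: e→m (+8), pos 5: r→b (+10) — repeating every 3. The shifts repeat in a cycle of length 3: positions 0,1,… shift by +2, +8, +10, then the pattern repeats.
Applying it to groom: g+2=i, r+8=z, o+10=y, o+2=q, m+8=u.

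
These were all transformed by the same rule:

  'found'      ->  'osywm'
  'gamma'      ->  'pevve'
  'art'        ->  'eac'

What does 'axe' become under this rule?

egi

The shift depends on letter class: consonant f→o is +9, but vowel o→s is +4. Two shifts are in play — +4 for a/e/i/o/u, +9 for every other letter.
On axe: a(vowel)+4=e, x(cons)+9=g, e(vowel)+4=i.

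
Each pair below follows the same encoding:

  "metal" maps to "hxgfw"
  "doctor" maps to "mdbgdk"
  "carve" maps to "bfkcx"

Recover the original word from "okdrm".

proud

m(12)→h(7) and e(4)→x(23) fit y≡11x+5 (mod 26); the inverse of 11 mod 26 is 19. This is an affine cipher: with a=0,…,z=25, each position x becomes (11x+5) mod 26.
Decoding okdrm: o(14)→19·(14−5)≡15=p; k(10)→19·(10−5)≡17=r; d(3)→19·(3−5)≡14=o; r(17)→19·(17−5)≡20=u; m(12)→19·(12−5)≡3=d (all mod 26).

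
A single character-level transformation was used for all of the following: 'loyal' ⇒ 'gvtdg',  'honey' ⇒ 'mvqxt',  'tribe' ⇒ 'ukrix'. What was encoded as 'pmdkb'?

shark

l(11)→g(6) and o(14)→v(21) fit y≡5x+3 (mod 26); the inverse of 5 mod 26 is 21. Each letter's alphabet position (a=0..z=25) is mapped through 5·x+3 mod 26 — an affine cipher.
Decoding pmdkb: p(15)→21·(15−3)≡18=s; m(12)→21·(12−3)≡7=h; d(3)→21·(3−3)≡0=a; k(10)→21·(10−3)≡17=r; b(1)→21·(1−3)≡10=k (all mod 26).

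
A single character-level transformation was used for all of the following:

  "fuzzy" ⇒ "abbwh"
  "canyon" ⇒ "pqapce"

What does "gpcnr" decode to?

plane

The output letters match the input read backwards, each shifted +2: fuzzy reversed is yzzuf. The word is reversed, then every letter is shifted forward by 2.
Undoing it on gpcnr: shift back: g−2=e, p−2=n, c−2=a, n−2=l, r−2=p → enalp; then reverse → plane.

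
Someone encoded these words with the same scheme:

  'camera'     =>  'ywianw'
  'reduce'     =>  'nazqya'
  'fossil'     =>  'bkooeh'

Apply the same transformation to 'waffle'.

Compare letters: c→y is +22, a→w is +22, m→i is +22 — a constant shift. This is a Caesar cipher with shift 22.
On waffle: w+22=s, a+22=w, f+22=b, f+22=b, l+22=h, e+22=a.

swbbha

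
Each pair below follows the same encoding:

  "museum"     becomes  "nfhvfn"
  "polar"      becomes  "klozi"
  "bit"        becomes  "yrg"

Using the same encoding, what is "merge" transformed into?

Each pair mirrors across the alphabet (m↔n, u↔f, s↔h): positions sum to 25. Each letter is replaced by its mirror in the alphabet: a↔z, b↔y, c↔x, and so on (the Atbash cipher).
On merge: m↔n, e↔v, r↔i, g↔t, e↔v.

nvitv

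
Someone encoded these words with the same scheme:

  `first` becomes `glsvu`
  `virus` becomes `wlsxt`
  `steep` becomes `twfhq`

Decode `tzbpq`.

swamp

Shifts by position in first: pos 0: f→g (+1), pos 1: i→l (+3), pos 2: r→s (+1), pos 3: s→v (+3) — repeating every 2. A repeating key of period 2 is used — shifts +1, +3 over and over.
Decoding tzbpq: t−1=s, z−3=w, b−1=a, p−3=m, q−1=p.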